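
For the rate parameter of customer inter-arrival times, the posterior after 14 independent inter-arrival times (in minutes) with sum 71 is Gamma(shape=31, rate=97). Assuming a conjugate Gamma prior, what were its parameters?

Gamma(shape=17, rate=26)

Gamma–exponential conjugacy: posterior shape = α + n, posterior rate = β + Σtᵢ.
So α = 31 − 14 = 17 and β = 97 − 71 = 26.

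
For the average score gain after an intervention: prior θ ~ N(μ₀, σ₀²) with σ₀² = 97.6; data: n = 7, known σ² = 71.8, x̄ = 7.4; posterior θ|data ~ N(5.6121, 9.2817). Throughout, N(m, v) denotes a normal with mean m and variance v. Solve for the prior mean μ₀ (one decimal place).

μ₀ = -11.4

With known observation variance, the Normal–Normal posterior has precision τ_n = τ₀ + n/σ² and mean μ_n = (τ₀μ₀ + (n/σ²)x̄)/τ_n.
Here τ₀ = 1/97.6 = 0.010246 and τ_data = 7/71.8 = 0.097493, so τ_n = 0.107739.
Rearranging for μ₀: μ₀ = (μ_n·τ_n − τ_data·x̄)/τ₀ = (5.6121·0.107739 − 0.097493·7.4) / 0.010246 = -0.116806/0.010246 ≈ -11.4.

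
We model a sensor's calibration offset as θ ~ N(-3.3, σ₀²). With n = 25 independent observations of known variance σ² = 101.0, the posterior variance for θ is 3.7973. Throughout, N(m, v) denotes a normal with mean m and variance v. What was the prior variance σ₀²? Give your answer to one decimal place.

σ₀² = 63.2

For the Normal–Normal model with known σ², precisions add: τ_n = τ₀ + n/σ².
So 1/σ₀² = 1/3.7973 − 25/101.0 = 0.263345 − 0.247525 = 0.015820.
Hence σ₀² = 1/0.015820 ≈ 63.2.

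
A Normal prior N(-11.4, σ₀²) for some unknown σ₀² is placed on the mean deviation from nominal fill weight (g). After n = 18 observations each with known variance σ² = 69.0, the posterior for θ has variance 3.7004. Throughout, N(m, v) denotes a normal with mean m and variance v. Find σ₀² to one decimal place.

Posterior precision equals prior precision plus data precision: 1/σ_n² = 1/σ₀² + n/σ².
So 1/σ₀² = 1/3.7004 − 18/69.0 = 0.270241 − 0.260870 = 0.009371.
Hence σ₀² = 1/0.009371 ≈ 106.7.

σ₀² = 106.7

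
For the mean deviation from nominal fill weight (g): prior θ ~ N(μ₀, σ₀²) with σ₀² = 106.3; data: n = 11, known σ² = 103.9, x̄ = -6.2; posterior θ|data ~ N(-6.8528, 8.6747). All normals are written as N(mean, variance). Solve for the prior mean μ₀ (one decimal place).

μ₀ = -14.2

With known observation variance, the Normal–Normal posterior has precision τ_n = τ₀ + n/σ² and mean μ_n = (τ₀μ₀ + (n/σ²)x̄)/τ_n.
Here τ₀ = 1/106.3 = 0.009407 and τ_data = 11/103.9 = 0.105871, so τ_n = 0.115278.
Rearranging for μ₀: μ₀ = (μ_n·τ_n − τ_data·x̄)/τ₀ = (-6.8528·0.115278 − 0.105871·-6.2) / 0.009407 = -0.133577/0.009407 ≈ -14.2.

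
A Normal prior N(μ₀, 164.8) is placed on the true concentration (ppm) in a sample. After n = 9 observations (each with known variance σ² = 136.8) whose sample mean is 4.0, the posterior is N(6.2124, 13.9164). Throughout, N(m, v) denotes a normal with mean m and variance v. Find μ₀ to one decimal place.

With known observation variance, the Normal–Normal posterior has precision τ_n = τ₀ + n/σ² and mean μ_n = (τ₀μ₀ + (n/σ²)x̄)/τ_n.
Here τ₀ = 1/164.8 = 0.006068 and τ_data = 9/136.8 = 0.065789, so τ_n = 0.071857.
Rearranging for μ₀: μ₀ = (μ_n·τ_n − τ_data·x̄)/τ₀ = (6.2124·0.071857 − 0.065789·4.0) / 0.006068 = 0.183248/0.006068 ≈ 30.2.

μ₀ = 30.2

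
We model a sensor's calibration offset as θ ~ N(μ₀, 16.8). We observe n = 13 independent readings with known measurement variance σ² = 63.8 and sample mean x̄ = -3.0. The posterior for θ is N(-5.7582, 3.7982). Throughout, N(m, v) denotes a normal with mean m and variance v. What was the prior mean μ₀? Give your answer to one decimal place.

μ₀ = -15.2

With known observation variance, the Normal–Normal posterior has precision τ_n = τ₀ + n/σ² and mean μ_n = (τ₀μ₀ + (n/σ²)x̄)/τ_n.
Here τ₀ = 1/16.8 = 0.059524 and τ_data = 13/63.8 = 0.203762, so τ_n = 0.263286.
Rearranging for μ₀: μ₀ = (μ_n·τ_n − τ_data·x̄)/τ₀ = (-5.7582·0.263286 − 0.203762·-3.0) / 0.059524 = -0.904767/0.059524 ≈ -15.2.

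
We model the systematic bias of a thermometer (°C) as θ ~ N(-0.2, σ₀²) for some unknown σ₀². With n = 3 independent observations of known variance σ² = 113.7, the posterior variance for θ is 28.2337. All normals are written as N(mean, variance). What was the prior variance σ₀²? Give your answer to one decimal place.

σ₀² = 110.7

For the Normal–Normal model with known σ², precisions add: τ_n = τ₀ + n/σ².
So 1/σ₀² = 1/28.2337 − 3/113.7 = 0.035419 − 0.026385 = 0.009034.
Hence σ₀² = 1/0.009034 ≈ 110.7.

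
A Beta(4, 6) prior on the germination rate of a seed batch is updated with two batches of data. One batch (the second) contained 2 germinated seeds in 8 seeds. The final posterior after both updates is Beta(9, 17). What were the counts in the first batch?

3 germinated seeds and 5 non-germinating seeds

Because Beta–binomial updating is additive in the counts, the combined data contributed (α_post−α_prior, β_post−β_prior) successes and failures.
Total across both batches: 9−4=5 germinated seeds, 17−6=11 non-germinating seeds.
Subtract the second batch: 5−2=3 germinated seeds and 11−6=5 non-germinating seeds.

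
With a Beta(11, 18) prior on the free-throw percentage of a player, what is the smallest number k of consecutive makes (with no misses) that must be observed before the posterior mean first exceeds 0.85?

After k makes and 0 misses the posterior is Beta(11+k, 18), with mean (11+k)/(11+18+k).
Set (11+k)/(29+k) > 0.85 and solve: k > (0.85·29 − 11)/(1 − 0.85) = 91.000.
The smallest integer exceeding 91.000 is 92.

k = 92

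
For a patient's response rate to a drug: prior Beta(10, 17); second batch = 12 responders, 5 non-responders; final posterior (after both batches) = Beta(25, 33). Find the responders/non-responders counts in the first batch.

3 responders and 11 non-responders

Sequential conjugate updates are equivalent to a single update on the pooled data, so total successes = posterior α − prior α and total failures = posterior β − prior β.
Total across both batches: 25−10=15 responders, 33−17=16 non-responders.
Subtract the second batch: 15−12=3 responders and 16−5=11 non-responders.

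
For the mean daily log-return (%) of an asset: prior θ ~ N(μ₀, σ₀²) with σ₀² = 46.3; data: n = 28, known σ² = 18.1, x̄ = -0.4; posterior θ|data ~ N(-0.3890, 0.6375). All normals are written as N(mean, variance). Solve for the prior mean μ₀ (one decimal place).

μ₀ = 0.4

The posterior mean is a precision-weighted average: μ_n = (τ₀μ₀ + τ_data·x̄)/(τ₀+τ_data), with τ₀=1/σ₀² and τ_data=n/σ².
Here τ₀ = 1/46.3 = 0.021598 and τ_data = 28/18.1 = 1.546961, so τ_n = 1.568559.
Rearranging for μ₀: μ₀ = (μ_n·τ_n − τ_data·x̄)/τ₀ = (-0.3890·1.568559 − 1.546961·-0.4) / 0.021598 = 0.008615/0.021598 ≈ 0.4.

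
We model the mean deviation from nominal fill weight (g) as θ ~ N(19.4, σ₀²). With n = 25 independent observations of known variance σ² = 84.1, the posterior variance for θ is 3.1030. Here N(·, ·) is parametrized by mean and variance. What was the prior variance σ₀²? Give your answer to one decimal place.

Posterior precision equals prior precision plus data precision: 1/σ_n² = 1/σ₀² + n/σ².
So 1/σ₀² = 1/3.1030 − 25/84.1 = 0.322269 − 0.297265 = 0.025004.
Hence σ₀² = 1/0.025004 ≈ 40.0.

σ₀² = 40.0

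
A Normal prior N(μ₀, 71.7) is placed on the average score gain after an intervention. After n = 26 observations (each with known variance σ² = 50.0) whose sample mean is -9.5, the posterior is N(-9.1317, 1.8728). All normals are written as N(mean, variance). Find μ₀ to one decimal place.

With known observation variance, the Normal–Normal posterior has precision τ_n = τ₀ + n/σ² and mean μ_n = (τ₀μ₀ + (n/σ²)x̄)/τ_n.
Here τ₀ = 1/71.7 = 0.013947 and τ_data = 26/50.0 = 0.520000, so τ_n = 0.533947.
Rearranging for μ₀: μ₀ = (μ_n·τ_n − τ_data·x̄)/τ₀ = (-9.1317·0.533947 − 0.520000·-9.5) / 0.013947 = 0.064156/0.013947 ≈ 4.6.

μ₀ = 4.6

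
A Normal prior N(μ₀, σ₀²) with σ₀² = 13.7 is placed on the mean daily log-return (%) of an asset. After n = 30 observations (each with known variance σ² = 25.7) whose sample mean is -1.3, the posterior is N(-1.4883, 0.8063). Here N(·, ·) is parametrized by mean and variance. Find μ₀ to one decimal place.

μ₀ = -4.5

The posterior mean is a precision-weighted average: μ_n = (τ₀μ₀ + τ_data·x̄)/(τ₀+τ_data), with τ₀=1/σ₀² and τ_data=n/σ².
Here τ₀ = 1/13.7 = 0.072993 and τ_data = 30/25.7 = 1.167315, so τ_n = 1.240308.
Rearranging for μ₀: μ₀ = (μ_n·τ_n − τ_data·x̄)/τ₀ = (-1.4883·1.240308 − 1.167315·-1.3) / 0.072993 = -0.328441/0.072993 ≈ -4.5.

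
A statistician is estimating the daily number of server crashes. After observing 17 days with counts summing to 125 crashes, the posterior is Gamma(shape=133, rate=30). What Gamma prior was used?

Gamma–Poisson conjugacy: posterior shape = α + Σxᵢ, posterior rate = β + n.
So α = 133 − 125 = 8 and β = 30 − 17 = 13.

Gamma(shape=8, rate=13)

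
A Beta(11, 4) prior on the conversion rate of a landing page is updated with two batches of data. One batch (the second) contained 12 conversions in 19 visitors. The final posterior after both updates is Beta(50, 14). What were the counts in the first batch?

Sequential conjugate updates are equivalent to a single update on the pooled data, so total successes = posterior α − prior α and total failures = posterior β − prior β.
Total across both batches: 50−11=39 conversions, 14−4=10 bounces.
Subtract the second batch: 39−12=27 conversions and 10−7=3 bounces.

27 conversions and 3 bounces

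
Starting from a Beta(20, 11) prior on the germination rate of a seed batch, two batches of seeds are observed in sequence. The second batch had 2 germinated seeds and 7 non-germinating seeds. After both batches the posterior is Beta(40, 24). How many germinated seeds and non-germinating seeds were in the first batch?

Sequential conjugate updates are equivalent to a single update on the pooled data, so total successes = posterior α − prior α and total failures = posterior β − prior β.
Total across both batches: 40−20=20 germinated seeds, 24−11=13 non-germinating seeds.
Subtract the second batch: 20−2=18 germinated seeds and 13−7=6 non-germinating seeds.

18 germinated seeds and 6 non-germinating seeds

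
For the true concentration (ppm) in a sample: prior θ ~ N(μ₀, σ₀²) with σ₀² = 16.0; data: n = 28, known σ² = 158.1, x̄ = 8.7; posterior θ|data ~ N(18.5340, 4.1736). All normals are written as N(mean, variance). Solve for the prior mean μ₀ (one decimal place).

With known observation variance, the Normal–Normal posterior has precision τ_n = τ₀ + n/σ² and mean μ_n = (τ₀μ₀ + (n/σ²)x̄)/τ_n.
Here τ₀ = 1/16.0 = 0.062500 and τ_data = 28/158.1 = 0.177103, so τ_n = 0.239603.
Rearranging for μ₀: μ₀ = (μ_n·τ_n − τ_data·x̄)/τ₀ = (18.5340·0.239603 − 0.177103·8.7) / 0.062500 = 2.900006/0.062500 ≈ 46.4.

μ₀ = 46.4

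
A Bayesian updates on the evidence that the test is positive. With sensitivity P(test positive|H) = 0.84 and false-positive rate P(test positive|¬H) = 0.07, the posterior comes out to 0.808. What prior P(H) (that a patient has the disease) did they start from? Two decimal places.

P(H) = 0.26

In odds form, posterior odds = prior odds × likelihood ratio, so prior odds = posterior odds ÷ LR.
Posterior odds = 0.808/(1−0.808) = 4.2083. LR = 0.84/0.07 = 12.0000.
Prior odds = 4.2083/12.0000 = 0.3507, so P(H) = 0.3507/(1+0.3507) ≈ 0.26.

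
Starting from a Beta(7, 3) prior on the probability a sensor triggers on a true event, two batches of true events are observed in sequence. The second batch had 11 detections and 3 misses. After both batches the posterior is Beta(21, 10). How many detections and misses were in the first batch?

Because Beta–binomial updating is additive in the counts, the combined data contributed (α_post−α_prior, β_post−β_prior) successes and failures.
Total across both batches: 21−7=14 detections, 10−3=7 misses.
Subtract the second batch: 14−11=3 detections and 7−3=4 misses.

3 detections and 4 misses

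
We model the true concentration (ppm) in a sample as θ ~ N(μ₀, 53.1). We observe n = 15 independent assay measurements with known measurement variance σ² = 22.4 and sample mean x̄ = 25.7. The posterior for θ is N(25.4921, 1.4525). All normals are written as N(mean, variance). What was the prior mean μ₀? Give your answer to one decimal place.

μ₀ = 18.1

The posterior mean is a precision-weighted average: μ_n = (τ₀μ₀ + τ_data·x̄)/(τ₀+τ_data), with τ₀=1/σ₀² and τ_data=n/σ².
Here τ₀ = 1/53.1 = 0.018832 and τ_data = 15/22.4 = 0.669643, so τ_n = 0.688475.
Rearranging for μ₀: μ₀ = (μ_n·τ_n − τ_data·x̄)/τ₀ = (25.4921·0.688475 − 0.669643·25.7) / 0.018832 = 0.340848/0.018832 ≈ 18.1.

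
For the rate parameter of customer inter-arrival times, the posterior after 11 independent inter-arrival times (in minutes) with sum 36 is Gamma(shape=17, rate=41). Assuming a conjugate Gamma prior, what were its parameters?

Gamma(shape=6, rate=5)

For an exponential likelihood with a Gamma(α, β) prior on the rate, n observations with total T give posterior Gamma(α+n, β+T).
So α = 17 − 11 = 6 and β = 41 − 36 = 5.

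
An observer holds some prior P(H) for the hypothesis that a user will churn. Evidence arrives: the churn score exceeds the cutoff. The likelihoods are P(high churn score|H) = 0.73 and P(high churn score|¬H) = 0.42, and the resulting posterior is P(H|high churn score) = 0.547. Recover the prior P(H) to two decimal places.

In odds form, posterior odds = prior odds × likelihood ratio, so prior odds = posterior odds ÷ LR.
Posterior odds = 0.547/(1−0.547) = 1.2075. LR = 0.73/0.42 = 1.7381.
Prior odds = 1.2075/1.7381 = 0.6947, so P(H) = 0.6947/(1+0.6947) ≈ 0.41.

P(H) = 0.41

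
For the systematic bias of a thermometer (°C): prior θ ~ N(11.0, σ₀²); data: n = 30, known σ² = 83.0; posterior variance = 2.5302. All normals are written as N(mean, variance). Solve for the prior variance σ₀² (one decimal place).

For the Normal–Normal model with known σ², precisions add: τ_n = τ₀ + n/σ².
So 1/σ₀² = 1/2.5302 − 30/83.0 = 0.395226 − 0.361446 = 0.033780.
Hence σ₀² = 1/0.033780 ≈ 29.6.

σ₀² = 29.6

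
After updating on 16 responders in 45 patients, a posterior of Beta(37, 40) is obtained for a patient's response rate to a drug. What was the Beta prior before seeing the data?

Under Beta–binomial conjugacy the posterior parameters are (a+s, b+f).
Subtract the data counts: 37−16=21, 40−29=11.

Beta(21, 11)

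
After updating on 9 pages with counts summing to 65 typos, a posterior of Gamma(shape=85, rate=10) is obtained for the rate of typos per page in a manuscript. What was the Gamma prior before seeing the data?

Gamma–Poisson conjugacy: posterior shape = α + Σxᵢ, posterior rate = β + n.
So α = 85 − 65 = 20 and β = 10 − 9 = 1.

Gamma(shape=20, rate=1)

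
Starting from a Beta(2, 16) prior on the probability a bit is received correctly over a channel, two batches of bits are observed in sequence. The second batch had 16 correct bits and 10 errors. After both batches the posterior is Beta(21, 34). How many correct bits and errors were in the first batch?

Because Beta–binomial updating is additive in the counts, the combined data contributed (α_post−α_prior, β_post−β_prior) successes and failures.
Total across both batches: 21−2=19 correct bits, 34−16=18 errors.
Subtract the second batch: 19−16=3 correct bits and 18−10=8 errors.

3 correct bits and 8 errors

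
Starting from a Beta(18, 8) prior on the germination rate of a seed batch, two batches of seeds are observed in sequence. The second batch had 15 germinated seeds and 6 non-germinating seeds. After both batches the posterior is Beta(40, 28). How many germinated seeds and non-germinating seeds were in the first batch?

Sequential conjugate updates are equivalent to a single update on the pooled data, so total successes = posterior α − prior α and total failures = posterior β − prior β.
Total across both batches: 40−18=22 germinated seeds, 28−8=20 non-germinating seeds.
Subtract the second batch: 22−15=7 germinated seeds and 20−6=14 non-germinating seeds.

7 germinated seeds and 14 non-germinating seeds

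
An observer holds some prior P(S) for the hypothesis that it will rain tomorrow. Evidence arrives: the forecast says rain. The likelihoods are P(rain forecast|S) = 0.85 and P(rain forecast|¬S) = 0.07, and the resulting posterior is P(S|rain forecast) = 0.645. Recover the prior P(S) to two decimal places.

P(S) = 0.13

Bayes' rule in odds form gives O(S|E) = O(S)·[P(E|S)/P(E|¬S)], hence O(S) = O(S|E)/LR.
Posterior odds = 0.645/(1−0.645) = 1.8169. LR = 0.85/0.07 = 12.1429.
Prior odds = 1.8169/12.1429 = 0.1496, so P(S) = 0.1496/(1+0.1496) ≈ 0.13.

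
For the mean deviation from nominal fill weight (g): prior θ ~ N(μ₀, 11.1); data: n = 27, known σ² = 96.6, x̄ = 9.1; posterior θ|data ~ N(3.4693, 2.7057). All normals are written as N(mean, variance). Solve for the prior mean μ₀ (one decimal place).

The posterior mean is a precision-weighted average: μ_n = (τ₀μ₀ + τ_data·x̄)/(τ₀+τ_data), with τ₀=1/σ₀² and τ_data=n/σ².
Here τ₀ = 1/11.1 = 0.090090 and τ_data = 27/96.6 = 0.279503, so τ_n = 0.369593.
Rearranging for μ₀: μ₀ = (μ_n·τ_n − τ_data·x̄)/τ₀ = (3.4693·0.369593 − 0.279503·9.1) / 0.090090 = -1.261248/0.090090 ≈ -14.0.

μ₀ = -14.0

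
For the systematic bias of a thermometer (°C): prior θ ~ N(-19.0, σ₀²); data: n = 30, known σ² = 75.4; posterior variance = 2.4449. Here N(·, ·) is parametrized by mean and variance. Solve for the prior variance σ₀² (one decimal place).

For the Normal–Normal model with known σ², precisions add: τ_n = τ₀ + n/σ².
So 1/σ₀² = 1/2.4449 − 30/75.4 = 0.409015 − 0.397878 = 0.011137.
Hence σ₀² = 1/0.011137 ≈ 89.8.

σ₀² = 89.8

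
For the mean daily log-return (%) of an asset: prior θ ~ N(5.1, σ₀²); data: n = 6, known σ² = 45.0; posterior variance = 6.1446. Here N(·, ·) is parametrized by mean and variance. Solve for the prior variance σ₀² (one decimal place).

For the Normal–Normal model with known σ², precisions add: τ_n = τ₀ + n/σ².
So 1/σ₀² = 1/6.1446 − 6/45.0 = 0.162745 − 0.133333 = 0.029412.
Hence σ₀² = 1/0.029412 ≈ 34.0.

σ₀² = 34.0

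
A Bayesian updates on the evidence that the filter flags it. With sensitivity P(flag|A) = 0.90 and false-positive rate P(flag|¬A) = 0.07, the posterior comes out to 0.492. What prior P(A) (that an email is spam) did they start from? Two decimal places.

In odds form, posterior odds = prior odds × likelihood ratio, so prior odds = posterior odds ÷ LR.
Posterior odds = 0.492/(1−0.492) = 0.9685. LR = 0.90/0.07 = 12.8571.
Prior odds = 0.9685/12.8571 = 0.0753, so P(A) = 0.0753/(1+0.0753) ≈ 0.07.

P(A) = 0.07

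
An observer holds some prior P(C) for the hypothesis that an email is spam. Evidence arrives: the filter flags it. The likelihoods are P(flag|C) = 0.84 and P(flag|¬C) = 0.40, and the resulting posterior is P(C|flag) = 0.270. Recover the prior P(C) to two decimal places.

P(C) = 0.15

In odds form, posterior odds = prior odds × likelihood ratio, so prior odds = posterior odds ÷ LR.
Posterior odds = 0.270/(1−0.270) = 0.3699. LR = 0.84/0.40 = 2.1000.
Prior odds = 0.3699/2.1000 = 0.1761, so P(C) = 0.1761/(1+0.1761) ≈ 0.15.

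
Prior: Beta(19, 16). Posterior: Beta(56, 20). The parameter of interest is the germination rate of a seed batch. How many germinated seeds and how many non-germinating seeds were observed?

37 germinated seeds and 4 non-germinating seeds

Beta is conjugate to the binomial likelihood: posterior = Beta(α+s, β+f).
Match parameters: s=56−19=37, f=20−16=4.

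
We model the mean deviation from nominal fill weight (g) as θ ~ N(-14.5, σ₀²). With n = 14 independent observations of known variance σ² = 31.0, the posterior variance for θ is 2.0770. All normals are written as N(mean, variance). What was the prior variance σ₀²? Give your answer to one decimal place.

σ₀² = 33.5

Posterior precision equals prior precision plus data precision: 1/σ_n² = 1/σ₀² + n/σ².
So 1/σ₀² = 1/2.0770 − 14/31.0 = 0.481464 − 0.451613 = 0.029851.
Hence σ₀² = 1/0.029851 ≈ 33.5.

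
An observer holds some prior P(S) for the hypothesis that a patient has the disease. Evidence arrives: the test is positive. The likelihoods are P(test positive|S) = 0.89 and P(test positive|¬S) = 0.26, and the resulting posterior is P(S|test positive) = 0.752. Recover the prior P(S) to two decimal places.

In odds form, posterior odds = prior odds × likelihood ratio, so prior odds = posterior odds ÷ LR.
Posterior odds = 0.752/(1−0.752) = 3.0323. LR = 0.89/0.26 = 3.4231.
Prior odds = 3.0323/3.4231 = 0.8858, so P(S) = 0.8858/(1+0.8858) ≈ 0.47.

P(S) = 0.47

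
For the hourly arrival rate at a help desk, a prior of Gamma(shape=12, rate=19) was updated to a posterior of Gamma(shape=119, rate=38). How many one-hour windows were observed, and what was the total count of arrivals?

A Gamma(α, β) prior (rate parametrization) on a Poisson rate with n observations summing to S gives posterior Gamma(α+S, β+n).
Matching: Σxᵢ = 119 − 12 = 107 and n = 38 − 19 = 19.

n = 19 one-hour windows with total 107 arrivals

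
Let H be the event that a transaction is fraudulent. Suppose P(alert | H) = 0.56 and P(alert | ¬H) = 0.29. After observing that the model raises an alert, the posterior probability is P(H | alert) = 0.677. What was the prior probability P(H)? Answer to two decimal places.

Bayes' rule in odds form gives O(H|E) = O(H)·[P(E|H)/P(E|¬H)], hence O(H) = O(H|E)/LR.
Posterior odds = 0.677/(1−0.677) = 2.0960. LR = 0.56/0.29 = 1.9310.
Prior odds = 2.0960/1.9310 = 1.0854, so P(H) = 1.0854/(1+1.0854) ≈ 0.52.

P(H) = 0.52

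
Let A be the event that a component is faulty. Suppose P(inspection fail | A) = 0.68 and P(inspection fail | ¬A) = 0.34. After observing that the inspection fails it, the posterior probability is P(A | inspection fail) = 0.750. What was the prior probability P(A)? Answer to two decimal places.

P(A) = 0.60

Bayes' rule in odds form gives O(A|E) = O(A)·[P(E|A)/P(E|¬A)], hence O(A) = O(A|E)/LR.
Posterior odds = 0.750/(1−0.750) = 3.0000. LR = 0.68/0.34 = 2.0000.
Prior odds = 3.0000/2.0000 = 1.5000, so P(A) = 1.5000/(1+1.5000) ≈ 0.60.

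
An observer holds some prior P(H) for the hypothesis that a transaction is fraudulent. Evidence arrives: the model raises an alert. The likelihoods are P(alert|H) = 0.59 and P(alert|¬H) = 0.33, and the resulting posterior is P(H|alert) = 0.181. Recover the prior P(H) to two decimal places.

In odds form, posterior odds = prior odds × likelihood ratio, so prior odds = posterior odds ÷ LR.
Posterior odds = 0.181/(1−0.181) = 0.2210. LR = 0.59/0.33 = 1.7879.
Prior odds = 0.2210/1.7879 = 0.1236, so P(H) = 0.1236/(1+0.1236) ≈ 0.11.

P(H) = 0.11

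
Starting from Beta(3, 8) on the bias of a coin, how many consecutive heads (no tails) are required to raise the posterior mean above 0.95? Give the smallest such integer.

After k heads and 0 tails the posterior is Beta(3+k, 8), with mean (3+k)/(3+8+k).
Set (3+k)/(11+k) > 0.95 and solve: k > (0.95·11 − 3)/(1 − 0.95) = 149.000.
The smallest integer exceeding 149.000 is 150.

k = 150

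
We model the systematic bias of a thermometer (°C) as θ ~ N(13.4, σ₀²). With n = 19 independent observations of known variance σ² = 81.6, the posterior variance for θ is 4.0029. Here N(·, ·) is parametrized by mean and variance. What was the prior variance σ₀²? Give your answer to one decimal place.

σ₀² = 58.9

For the Normal–Normal model with known σ², precisions add: τ_n = τ₀ + n/σ².
So 1/σ₀² = 1/4.0029 − 19/81.6 = 0.249819 − 0.232843 = 0.016976.
Hence σ₀² = 1/0.016976 ≈ 58.9.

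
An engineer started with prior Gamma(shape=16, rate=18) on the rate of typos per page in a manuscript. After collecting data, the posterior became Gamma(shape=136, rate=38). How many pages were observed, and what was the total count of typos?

Gamma–Poisson conjugacy: posterior shape = α + Σxᵢ, posterior rate = β + n.
Matching: Σxᵢ = 136 − 16 = 120 and n = 38 − 18 = 20.

n = 20 pages with total 120 typos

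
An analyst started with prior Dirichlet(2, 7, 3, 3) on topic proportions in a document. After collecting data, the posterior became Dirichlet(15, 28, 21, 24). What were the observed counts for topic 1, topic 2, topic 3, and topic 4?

For a Dirichlet(α) prior with multinomial counts c, the posterior is Dirichlet(α + c) componentwise.
Counts are posterior − prior componentwise: 15−2=13, 28−7=21, 21−3=18, 24−3=21.

counts (13, 21, 18, 21)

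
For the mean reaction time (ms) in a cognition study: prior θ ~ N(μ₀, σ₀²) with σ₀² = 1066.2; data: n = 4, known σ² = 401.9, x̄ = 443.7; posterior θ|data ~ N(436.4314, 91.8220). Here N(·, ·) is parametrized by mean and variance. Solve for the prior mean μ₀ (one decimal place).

The posterior mean is a precision-weighted average: μ_n = (τ₀μ₀ + τ_data·x̄)/(τ₀+τ_data), with τ₀=1/σ₀² and τ_data=n/σ².
Here τ₀ = 1/1066.2 = 0.000938 and τ_data = 4/401.9 = 0.009953, so τ_n = 0.010891.
Rearranging for μ₀: μ₀ = (μ_n·τ_n − τ_data·x̄)/τ₀ = (436.4314·0.010891 − 0.009953·443.7) / 0.000938 = 0.337028/0.000938 ≈ 359.3.

μ₀ = 359.3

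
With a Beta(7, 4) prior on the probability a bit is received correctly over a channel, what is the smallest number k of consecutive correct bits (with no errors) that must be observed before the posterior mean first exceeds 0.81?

After k correct bits and 0 errors the posterior is Beta(7+k, 4), with mean (7+k)/(7+4+k).
Set (7+k)/(11+k) > 0.81 and solve: k > (0.81·11 − 7)/(1 − 0.81) = 10.053.
The smallest integer exceeding 10.053 is 11.

k = 11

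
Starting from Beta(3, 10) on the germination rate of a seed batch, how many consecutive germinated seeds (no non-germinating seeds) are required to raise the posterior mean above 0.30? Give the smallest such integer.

After k germinated seeds and 0 non-germinating seeds the posterior is Beta(3+k, 10), with mean (3+k)/(3+10+k).
Set (3+k)/(13+k) > 0.30 and solve: k > (0.30·13 − 3)/(1 − 0.30) = 1.286.
The smallest integer exceeding 1.286 is 2.

k = 2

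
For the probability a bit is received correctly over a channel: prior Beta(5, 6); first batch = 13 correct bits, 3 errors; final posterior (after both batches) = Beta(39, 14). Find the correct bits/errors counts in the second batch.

21 correct bits and 5 errors

Sequential conjugate updates are equivalent to a single update on the pooled data, so total successes = posterior α − prior α and total failures = posterior β − prior β.
Total across both batches: 39−5=34 correct bits, 14−6=8 errors.
Subtract the first batch: 34−13=21 correct bits and 8−3=5 errors.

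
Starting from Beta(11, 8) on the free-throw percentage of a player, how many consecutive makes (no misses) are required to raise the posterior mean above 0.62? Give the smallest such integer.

After k makes and 0 misses the posterior is Beta(11+k, 8), with mean (11+k)/(11+8+k).
Set (11+k)/(19+k) > 0.62 and solve: k > (0.62·19 − 11)/(1 − 0.62) = 2.053.
The smallest integer exceeding 2.053 is 3, and checking k=3: (14)/(22) = 0.6364 > 0.62.

k = 3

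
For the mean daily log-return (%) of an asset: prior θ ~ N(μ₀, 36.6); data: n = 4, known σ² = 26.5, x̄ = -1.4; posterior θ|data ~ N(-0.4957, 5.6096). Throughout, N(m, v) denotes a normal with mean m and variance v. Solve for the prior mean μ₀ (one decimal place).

With known observation variance, the Normal–Normal posterior has precision τ_n = τ₀ + n/σ² and mean μ_n = (τ₀μ₀ + (n/σ²)x̄)/τ_n.
Here τ₀ = 1/36.6 = 0.027322 and τ_data = 4/26.5 = 0.150943, so τ_n = 0.178265.
Rearranging for μ₀: μ₀ = (μ_n·τ_n − τ_data·x̄)/τ₀ = (-0.4957·0.178265 − 0.150943·-1.4) / 0.027322 = 0.122954/0.027322 ≈ 4.5.

μ₀ = 4.5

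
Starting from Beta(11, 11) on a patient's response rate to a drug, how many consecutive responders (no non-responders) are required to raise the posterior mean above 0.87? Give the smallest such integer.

k = 63

After k responders and 0 non-responders the posterior is Beta(11+k, 11), with mean (11+k)/(11+11+k).
Set (11+k)/(22+k) > 0.87 and solve: k > (0.87·22 − 11)/(1 − 0.87) = 62.615.
The smallest integer exceeding 62.615 is 63.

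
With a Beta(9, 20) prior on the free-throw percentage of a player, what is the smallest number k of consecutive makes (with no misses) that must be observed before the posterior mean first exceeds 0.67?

k = 32

After k makes and 0 misses the posterior is Beta(9+k, 20), with mean (9+k)/(9+20+k).
Set (9+k)/(29+k) > 0.67 and solve: k > (0.67·29 − 9)/(1 − 0.67) = 31.606.
The smallest integer exceeding 31.606 is 32.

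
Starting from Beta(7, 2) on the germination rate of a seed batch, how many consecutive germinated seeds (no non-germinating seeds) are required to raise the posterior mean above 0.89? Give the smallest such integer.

After k germinated seeds and 0 non-germinating seeds the posterior is Beta(7+k, 2), with mean (7+k)/(7+2+k).
Set (7+k)/(9+k) > 0.89 and solve: k > (0.89·9 − 7)/(1 − 0.89) = 9.182.
The smallest integer exceeding 9.182 is 10, and checking k=10: (17)/(19) = 0.8947 > 0.89.

k = 10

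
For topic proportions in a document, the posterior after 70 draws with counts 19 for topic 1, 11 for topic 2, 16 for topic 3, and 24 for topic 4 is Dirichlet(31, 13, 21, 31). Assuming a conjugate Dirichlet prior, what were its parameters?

Dirichlet(12, 2, 5, 7)

For a Dirichlet(α) prior with multinomial counts c, the posterior is Dirichlet(α + c) componentwise.
Subtract each count from the matching posterior parameter: 31−19=12, 13−11=2, 21−16=5, 31−24=7.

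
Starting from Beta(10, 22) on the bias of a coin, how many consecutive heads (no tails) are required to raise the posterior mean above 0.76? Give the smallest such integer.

k = 60

After k heads and 0 tails the posterior is Beta(10+k, 22), with mean (10+k)/(10+22+k).
Set (10+k)/(32+k) > 0.76 and solve: k > (0.76·32 − 10)/(1 − 0.76) = 59.667.
The smallest integer exceeding 59.667 is 60.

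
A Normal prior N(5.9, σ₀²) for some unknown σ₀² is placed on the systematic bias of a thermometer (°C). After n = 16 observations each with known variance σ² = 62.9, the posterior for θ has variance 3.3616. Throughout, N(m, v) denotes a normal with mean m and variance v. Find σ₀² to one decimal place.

Posterior precision equals prior precision plus data precision: 1/σ_n² = 1/σ₀² + n/σ².
So 1/σ₀² = 1/3.3616 − 16/62.9 = 0.297477 − 0.254372 = 0.043105.
Hence σ₀² = 1/0.043105 ≈ 23.2.

σ₀² = 23.2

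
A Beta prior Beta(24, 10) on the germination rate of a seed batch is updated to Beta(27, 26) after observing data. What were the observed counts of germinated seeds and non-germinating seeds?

3 germinated seeds and 16 non-germinating seeds

Under Beta–binomial conjugacy the posterior parameters are (a+s, b+f).
Match parameters: s=27−24=3, f=26−10=16.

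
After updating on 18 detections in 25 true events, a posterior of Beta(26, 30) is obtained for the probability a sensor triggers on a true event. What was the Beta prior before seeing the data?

Beta is conjugate to the binomial likelihood: posterior = Beta(α+s, β+f).
Subtract the data counts: 26−18=8, 30−7=23.

Beta(8, 23)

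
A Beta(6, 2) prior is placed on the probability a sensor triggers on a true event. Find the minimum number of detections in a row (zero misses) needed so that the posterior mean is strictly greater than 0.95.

k = 33

After k detections and 0 misses the posterior is Beta(6+k, 2), with mean (6+k)/(6+2+k).
Set (6+k)/(8+k) > 0.95 and solve: k > (0.95·8 − 6)/(1 − 0.95) = 32.000.
The smallest integer exceeding 32.000 is 33.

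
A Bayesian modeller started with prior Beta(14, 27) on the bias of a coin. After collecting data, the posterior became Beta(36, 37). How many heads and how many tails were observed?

A Beta(α, β) prior with s successes and f failures in binomial data gives a Beta(α+s, β+f) posterior.
So s = 36 − 14 = 22 and f = 37 − 27 = 10.

22 heads and 10 tails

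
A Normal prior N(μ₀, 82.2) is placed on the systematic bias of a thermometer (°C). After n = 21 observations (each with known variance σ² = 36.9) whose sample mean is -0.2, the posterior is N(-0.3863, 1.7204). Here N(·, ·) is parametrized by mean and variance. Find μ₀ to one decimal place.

The posterior mean is a precision-weighted average: μ_n = (τ₀μ₀ + τ_data·x̄)/(τ₀+τ_data), with τ₀=1/σ₀² and τ_data=n/σ².
Here τ₀ = 1/82.2 = 0.012165 and τ_data = 21/36.9 = 0.569106, so τ_n = 0.581271.
Rearranging for μ₀: μ₀ = (μ_n·τ_n − τ_data·x̄)/τ₀ = (-0.3863·0.581271 − 0.569106·-0.2) / 0.012165 = -0.110724/0.012165 ≈ -9.1.

μ₀ = -9.1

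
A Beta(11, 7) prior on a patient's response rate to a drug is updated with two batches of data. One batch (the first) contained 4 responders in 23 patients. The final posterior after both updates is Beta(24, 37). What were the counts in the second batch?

Sequential conjugate updates are equivalent to a single update on the pooled data, so total successes = posterior α − prior α and total failures = posterior β − prior β.
Total across both batches: 24−11=13 responders, 37−7=30 non-responders.
Subtract the first batch: 13−4=9 responders and 30−19=11 non-responders.

9 responders and 11 non-responders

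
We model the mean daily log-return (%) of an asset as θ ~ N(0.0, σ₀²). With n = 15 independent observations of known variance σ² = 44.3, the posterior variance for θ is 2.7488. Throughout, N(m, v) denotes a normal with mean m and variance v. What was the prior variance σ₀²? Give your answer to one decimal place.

Posterior precision equals prior precision plus data precision: 1/σ_n² = 1/σ₀² + n/σ².
So 1/σ₀² = 1/2.7488 − 15/44.3 = 0.363795 − 0.338600 = 0.025195.
Hence σ₀² = 1/0.025195 ≈ 39.7.

σ₀² = 39.7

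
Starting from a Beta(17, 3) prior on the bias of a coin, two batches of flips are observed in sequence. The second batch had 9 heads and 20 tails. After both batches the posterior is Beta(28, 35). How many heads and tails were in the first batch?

2 heads and 12 tails

Because Beta–binomial updating is additive in the counts, the combined data contributed (α_post−α_prior, β_post−β_prior) successes and failures.
Total across both batches: 28−17=11 heads, 35−3=32 tails.
Subtract the second batch: 11−9=2 heads and 32−20=12 tails.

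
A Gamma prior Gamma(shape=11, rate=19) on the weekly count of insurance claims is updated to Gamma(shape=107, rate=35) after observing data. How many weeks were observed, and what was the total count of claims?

n = 16 weeks with total 96 claims

A Gamma(α, β) prior (rate parametrization) on a Poisson rate with n observations summing to S gives posterior Gamma(α+S, β+n).
Matching: Σxᵢ = 107 − 11 = 96 and n = 35 − 19 = 16.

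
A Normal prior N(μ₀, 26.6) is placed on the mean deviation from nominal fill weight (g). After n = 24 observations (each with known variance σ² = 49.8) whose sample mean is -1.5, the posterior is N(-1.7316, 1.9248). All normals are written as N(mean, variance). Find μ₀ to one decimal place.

With known observation variance, the Normal–Normal posterior has precision τ_n = τ₀ + n/σ² and mean μ_n = (τ₀μ₀ + (n/σ²)x̄)/τ_n.
Here τ₀ = 1/26.6 = 0.037594 and τ_data = 24/49.8 = 0.481928, so τ_n = 0.519522.
Rearranging for μ₀: μ₀ = (μ_n·τ_n − τ_data·x̄)/τ₀ = (-1.7316·0.519522 − 0.481928·-1.5) / 0.037594 = -0.176712/0.037594 ≈ -4.7.

μ₀ = -4.7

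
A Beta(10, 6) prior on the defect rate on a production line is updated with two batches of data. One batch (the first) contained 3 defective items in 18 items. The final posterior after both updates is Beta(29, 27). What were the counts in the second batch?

16 defective items and 6 good items

Because Beta–binomial updating is additive in the counts, the combined data contributed (α_post−α_prior, β_post−β_prior) successes and failures.
Total across both batches: 29−10=19 defective items, 27−6=21 good items.
Subtract the first batch: 19−3=16 defective items and 21−15=6 good items.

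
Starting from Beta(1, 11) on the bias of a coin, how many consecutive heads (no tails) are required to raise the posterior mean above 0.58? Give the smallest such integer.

After k heads and 0 tails the posterior is Beta(1+k, 11), with mean (1+k)/(1+11+k).
Set (1+k)/(12+k) > 0.58 and solve: k > (0.58·12 − 1)/(1 − 0.58) = 14.190.
The smallest integer exceeding 14.190 is 15.

k = 15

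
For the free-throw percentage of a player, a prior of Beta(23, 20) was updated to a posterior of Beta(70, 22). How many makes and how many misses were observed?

47 makes and 2 misses

A Beta(α, β) prior with s successes and f failures in binomial data gives a Beta(α+s, β+f) posterior.
Match parameters: s=70−23=47, f=22−20=2.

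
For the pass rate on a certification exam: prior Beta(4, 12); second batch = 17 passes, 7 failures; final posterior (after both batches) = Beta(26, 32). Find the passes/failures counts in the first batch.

Sequential conjugate updates are equivalent to a single update on the pooled data, so total successes = posterior α − prior α and total failures = posterior β − prior β.
Total across both batches: 26−4=22 passes, 32−12=20 failures.
Subtract the second batch: 22−17=5 passes and 20−7=13 failures.

5 passes and 13 failures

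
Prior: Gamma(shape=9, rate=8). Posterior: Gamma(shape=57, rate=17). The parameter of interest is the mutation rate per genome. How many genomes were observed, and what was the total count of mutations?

Gamma–Poisson conjugacy: posterior shape = α + Σxᵢ, posterior rate = β + n.
Matching: Σxᵢ = 57 − 9 = 48 and n = 17 − 8 = 9.

n = 9 genomes with total 48 mutations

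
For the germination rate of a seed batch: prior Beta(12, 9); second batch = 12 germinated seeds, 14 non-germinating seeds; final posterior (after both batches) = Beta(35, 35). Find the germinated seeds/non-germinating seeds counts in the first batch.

Sequential conjugate updates are equivalent to a single update on the pooled data, so total successes = posterior α − prior α and total failures = posterior β − prior β.
Total across both batches: 35−12=23 germinated seeds, 35−9=26 non-germinating seeds.
Subtract the second batch: 23−12=11 germinated seeds and 26−14=12 non-germinating seeds.

11 germinated seeds and 12 non-germinating seeds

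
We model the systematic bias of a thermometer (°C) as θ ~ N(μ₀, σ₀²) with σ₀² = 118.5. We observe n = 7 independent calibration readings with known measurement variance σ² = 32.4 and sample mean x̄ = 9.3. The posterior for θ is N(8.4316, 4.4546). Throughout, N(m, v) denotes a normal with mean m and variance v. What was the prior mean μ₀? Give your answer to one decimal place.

The posterior mean is a precision-weighted average: μ_n = (τ₀μ₀ + τ_data·x̄)/(τ₀+τ_data), with τ₀=1/σ₀² and τ_data=n/σ².
Here τ₀ = 1/118.5 = 0.008439 and τ_data = 7/32.4 = 0.216049, so τ_n = 0.224488.
Rearranging for μ₀: μ₀ = (μ_n·τ_n − τ_data·x̄)/τ₀ = (8.4316·0.224488 − 0.216049·9.3) / 0.008439 = -0.116463/0.008439 ≈ -13.8.

μ₀ = -13.8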